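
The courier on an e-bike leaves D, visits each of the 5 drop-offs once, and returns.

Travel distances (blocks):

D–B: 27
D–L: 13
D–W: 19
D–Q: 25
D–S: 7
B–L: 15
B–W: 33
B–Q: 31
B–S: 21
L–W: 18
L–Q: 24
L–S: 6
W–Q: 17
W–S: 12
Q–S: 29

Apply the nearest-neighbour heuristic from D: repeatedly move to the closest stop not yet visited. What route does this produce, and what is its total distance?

At D the remaining stops are S 7, L 13, W 19, Q 25, B 27; go to S.
At S the remaining stops are L 6, W 12, B 21, Q 29; go to L.
At L the remaining stops are B 15, W 18, Q 24; go to B.
At B the remaining stops are Q 31, W 33; go to Q.
At Q the remaining stops are W 17; go to W.
Return W→D: 19.
Total = 7 + 6 + 15 + 31 + 17 + 19 = 95.

Nearest-neighbour total = 95 blocks; route D → S → L → B → Q → W → D.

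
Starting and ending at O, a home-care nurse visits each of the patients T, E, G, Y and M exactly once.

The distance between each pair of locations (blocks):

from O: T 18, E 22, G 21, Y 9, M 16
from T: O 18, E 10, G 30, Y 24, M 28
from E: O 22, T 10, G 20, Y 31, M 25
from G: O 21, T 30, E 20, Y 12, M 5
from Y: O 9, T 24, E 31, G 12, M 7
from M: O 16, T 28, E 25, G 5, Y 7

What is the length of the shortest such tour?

Shortest round trip = 69 blocks.

O-T-E-G-Y-M-O: 18+10+20+12+7+16 = 83
O-T-E-G-M-Y-O: 18+10+20+5+7+9 = 69
O-T-E-Y-G-M-O: 18+10+31+12+5+16 = 92
O-T-E-Y-M-G-O: 18+10+31+7+5+21 = 92
O-T-E-M-G-Y-O: 18+10+25+5+12+9 = 79
O-T-E-M-Y-G-O: 18+10+25+7+12+21 = 93
O-T-G-E-Y-M-O: 18+30+20+31+7+16 = 122
O-T-G-E-M-Y-O: 18+30+20+25+7+9 = 109
O-T-G-Y-E-M-O: 18+30+12+31+25+16 = 132
O-T-G-Y-M-E-O: 18+30+12+7+25+22 = 114
O-T-G-M-E-Y-O: 18+30+5+25+31+9 = 118
O-T-G-M-Y-E-O: 18+30+5+7+31+22 = 113
O-T-Y-E-G-M-O: 18+24+31+20+5+16 = 114
O-T-Y-E-M-G-O: 18+24+31+25+5+21 = 124
… (46 more)
The minimum is 69.
One optimal route: O → T → E → G → M → Y → O (or its reverse).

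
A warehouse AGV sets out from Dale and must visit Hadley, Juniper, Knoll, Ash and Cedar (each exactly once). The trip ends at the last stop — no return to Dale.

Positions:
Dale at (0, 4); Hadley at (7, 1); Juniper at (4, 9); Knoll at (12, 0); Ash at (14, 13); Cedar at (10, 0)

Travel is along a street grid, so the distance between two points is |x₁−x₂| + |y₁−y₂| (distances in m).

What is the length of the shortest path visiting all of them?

Shortest open route: 41 m.

There are 5! = 120 possible orderings.
Dale→Hadley→Juniper→Knoll→Ash→Cedar: 10+11+17+15+17 = 70
Dale→Hadley→Juniper→Knoll→Cedar→Ash: 10+11+17+2+17 = 57
Dale→Hadley→Juniper→Ash→Knoll→Cedar: 10+11+14+15+2 = 52
Dale→Hadley→Juniper→Ash→Cedar→Knoll: 10+11+14+17+2 = 54
Dale→Hadley→Juniper→Cedar→Knoll→Ash: 10+11+15+2+15 = 53
Dale→Hadley→Juniper→Cedar→Ash→Knoll: 10+11+15+17+15 = 68
Dale→Hadley→Knoll→Juniper→Ash→Cedar: 10+6+17+14+17 = 64
Dale→Hadley→Knoll→Juniper→Cedar→Ash: 10+6+17+15+17 = 65
Dale→Hadley→Knoll→Ash→Juniper→Cedar: 10+6+15+14+15 = 60
Dale→Hadley→Knoll→Ash→Cedar→Juniper: 10+6+15+17+15 = 63
Dale→Hadley→Knoll→Cedar→Juniper→Ash: 10+6+2+15+14 = 47
Dale→Hadley→Knoll→Cedar→Ash→Juniper: 10+6+2+17+14 = 49
Dale→Hadley→Ash→Juniper→Knoll→Cedar: 10+19+14+17+2 = 62
Dale→Hadley→Ash→Juniper→Cedar→Knoll: 10+19+14+15+2 = 60
… (106 more)
Dale→Juniper→Hadley→Cedar→Knoll→Ash: 9+11+4+2+15 = 41  ← best
The minimum is 41.
One shortest path: Dale → Juniper → Hadley → Cedar → Knoll → Ash.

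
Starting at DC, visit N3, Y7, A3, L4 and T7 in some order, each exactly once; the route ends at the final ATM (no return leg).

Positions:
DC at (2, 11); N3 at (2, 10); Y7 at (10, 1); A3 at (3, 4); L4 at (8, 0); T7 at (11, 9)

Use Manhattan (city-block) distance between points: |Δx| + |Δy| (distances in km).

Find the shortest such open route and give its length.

Shortest open route: 29 km.

There are 5! = 120 possible orderings.
DC - N3 - Y7 - A3 - L4 - T7: 1+17+10+9+12 = 49
DC - N3 - Y7 - A3 - T7 - L4: 1+17+10+13+12 = 53
DC - N3 - Y7 - L4 - A3 - T7: 1+17+3+9+13 = 43
DC - N3 - Y7 - L4 - T7 - A3: 1+17+3+12+13 = 46
DC - N3 - Y7 - T7 - A3 - L4: 1+17+9+13+9 = 49
DC - N3 - Y7 - T7 - L4 - A3: 1+17+9+12+9 = 48
DC - N3 - A3 - Y7 - L4 - T7: 1+7+10+3+12 = 33
DC - N3 - A3 - Y7 - T7 - L4: 1+7+10+9+12 = 39
DC - N3 - A3 - L4 - Y7 - T7: 1+7+9+3+9 = 29
DC - N3 - A3 - L4 - T7 - Y7: 1+7+9+12+9 = 38
DC - N3 - A3 - T7 - Y7 - L4: 1+7+13+9+3 = 33
DC - N3 - A3 - T7 - L4 - Y7: 1+7+13+12+3 = 36
DC - N3 - L4 - Y7 - A3 - T7: 1+16+3+10+13 = 43
DC - N3 - L4 - Y7 - T7 - A3: 1+16+3+9+13 = 42
… (106 more)
The minimum is 29.
One shortest path: DC → N3 → A3 → L4 → Y7 → T7.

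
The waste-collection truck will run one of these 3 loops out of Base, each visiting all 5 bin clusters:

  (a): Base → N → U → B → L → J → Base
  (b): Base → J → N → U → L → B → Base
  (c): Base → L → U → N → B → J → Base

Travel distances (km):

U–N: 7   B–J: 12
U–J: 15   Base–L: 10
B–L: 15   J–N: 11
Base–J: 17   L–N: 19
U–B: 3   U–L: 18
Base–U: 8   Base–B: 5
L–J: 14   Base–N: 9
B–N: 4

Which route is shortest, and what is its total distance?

Shortest is (a), total 65 km.

(a): 9 + 7 + 3 + 15 + 14 + 17 = 65
(b): 17 + 11 + 7 + 18 + 15 + 5 = 73
(c): 10 + 18 + 7 + 4 + 12 + 17 = 68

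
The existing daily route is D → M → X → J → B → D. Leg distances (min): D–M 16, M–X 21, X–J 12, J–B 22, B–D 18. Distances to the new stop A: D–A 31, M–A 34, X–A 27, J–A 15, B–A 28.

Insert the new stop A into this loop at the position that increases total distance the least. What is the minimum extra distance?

Adding 21 min by placing A on the J–B leg.

Insertion cost between consecutive stops i–j is d(i,A) + d(A,j) − d(i,j):
  between D and M: 31 + 34 − 16 = 49
  between M and X: 34 + 27 − 21 = 40
  between X and J: 27 + 15 − 12 = 30
  between J and B: 15 + 28 − 22 = 21
  between B and D: 28 + 31 − 18 = 41
Cheapest insertion is between J and B, adding 21.
New total = 89 + 21 = 110.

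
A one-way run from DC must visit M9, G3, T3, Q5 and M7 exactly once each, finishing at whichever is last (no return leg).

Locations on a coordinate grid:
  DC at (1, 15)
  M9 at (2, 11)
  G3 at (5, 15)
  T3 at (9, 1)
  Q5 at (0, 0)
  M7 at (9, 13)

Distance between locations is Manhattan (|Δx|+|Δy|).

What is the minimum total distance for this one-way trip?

Minimum one-way distance = 40.

There are 5! = 120 possible orderings.
DC→M9→G3→T3→Q5→M7: 5+7+18+10+22 = 62
DC→M9→G3→T3→M7→Q5: 5+7+18+12+22 = 64
DC→M9→G3→Q5→T3→M7: 5+7+20+10+12 = 54
DC→M9→G3→Q5→M7→T3: 5+7+20+22+12 = 66
DC→M9→G3→M7→T3→Q5: 5+7+6+12+10 = 40
DC→M9→G3→M7→Q5→T3: 5+7+6+22+10 = 50
DC→M9→T3→G3→Q5→M7: 5+17+18+20+22 = 82
DC→M9→T3→G3→M7→Q5: 5+17+18+6+22 = 68
DC→M9→T3→Q5→G3→M7: 5+17+10+20+6 = 58
DC→M9→T3→Q5→M7→G3: 5+17+10+22+6 = 60
DC→M9→T3→M7→G3→Q5: 5+17+12+6+20 = 60
DC→M9→T3→M7→Q5→G3: 5+17+12+22+20 = 76
DC→M9→Q5→G3→T3→M7: 5+13+20+18+12 = 68
DC→M9→Q5→G3→M7→T3: 5+13+20+6+12 = 56
… (106 more)
The minimum is 40.
One shortest path: DC → M9 → G3 → M7 → T3 → Q5.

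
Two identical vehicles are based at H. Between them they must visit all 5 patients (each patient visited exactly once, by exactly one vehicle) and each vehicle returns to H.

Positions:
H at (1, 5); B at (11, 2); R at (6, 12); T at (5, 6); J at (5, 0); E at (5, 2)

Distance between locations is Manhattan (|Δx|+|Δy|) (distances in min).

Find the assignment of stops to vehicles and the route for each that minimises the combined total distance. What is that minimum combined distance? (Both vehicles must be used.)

54 min — the smallest possible combined total.

Check every non-empty split of the stops between the two vehicles; for each half take its own optimal tour:
  {B} + {R, T, J, E}: 26 + 34 = 60
  {R} + {B, T, J, E}: 24 + 32 = 56
  {B, R} + {T, J, E}: 40 + 20 = 60
  {T} + {B, R, J, E}: 10 + 44 = 54
  {B, T} + {R, J, E}: 28 + 34 = 62
  {R, T} + {B, J, E}: 24 + 30 = 54
  … (15 splits in total)
Best: vehicle 1 H → T → H = 10; vehicle 2 H → R → B → J → E → H = 44; combined 54.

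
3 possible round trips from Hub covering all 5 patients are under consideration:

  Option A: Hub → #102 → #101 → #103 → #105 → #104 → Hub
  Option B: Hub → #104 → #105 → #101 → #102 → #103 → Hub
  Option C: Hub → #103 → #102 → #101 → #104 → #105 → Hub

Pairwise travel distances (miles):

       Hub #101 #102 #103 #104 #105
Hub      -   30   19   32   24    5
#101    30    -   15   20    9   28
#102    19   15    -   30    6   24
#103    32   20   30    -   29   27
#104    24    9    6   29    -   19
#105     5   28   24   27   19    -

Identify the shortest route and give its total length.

Option A: 19 + 15 + 20 + 27 + 19 + 24 = 124
Option B: 24 + 19 + 28 + 15 + 30 + 32 = 148
Option C: 32 + 30 + 15 + 9 + 19 + 5 = 110

110 miles — Option C is the shortest.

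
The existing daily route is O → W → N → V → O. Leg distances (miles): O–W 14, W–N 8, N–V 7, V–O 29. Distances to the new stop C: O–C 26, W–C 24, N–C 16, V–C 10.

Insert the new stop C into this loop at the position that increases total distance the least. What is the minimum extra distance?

Minimum extra distance: 7 miles, inserting C between V and O.

Insertion cost between consecutive stops i–j is d(i,C) + d(C,j) − d(i,j):
  between O and W: 26 + 24 − 14 = 36
  between W and N: 24 + 16 − 8 = 32
  between N and V: 16 + 10 − 7 = 19
  between V and O: 10 + 26 − 29 = 7
Cheapest insertion is between V and O, adding 7.
New total = 58 + 7 = 65.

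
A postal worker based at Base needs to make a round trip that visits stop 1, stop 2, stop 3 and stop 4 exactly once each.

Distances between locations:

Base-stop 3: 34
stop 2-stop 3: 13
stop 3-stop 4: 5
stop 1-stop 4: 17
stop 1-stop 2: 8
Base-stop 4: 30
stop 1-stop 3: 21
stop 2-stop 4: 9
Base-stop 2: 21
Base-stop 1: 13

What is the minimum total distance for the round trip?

Minimum total distance: 69.

There are 12 distinct closed tours to check (reversals are equivalent).
Base-stop 1-stop 2-stop 3-stop 4-Base: 13+8+13+5+30 = 69
Base-stop 1-stop 2-stop 4-stop 3-Base: 13+8+9+5+34 = 69
Base-stop 1-stop 3-stop 2-stop 4-Base: 13+21+13+9+30 = 86
Base-stop 1-stop 3-stop 4-stop 2-Base: 13+21+5+9+21 = 69
Base-stop 1-stop 4-stop 2-stop 3-Base: 13+17+9+13+34 = 86
Base-stop 1-stop 4-stop 3-stop 2-Base: 13+17+5+13+21 = 69
Base-stop 2-stop 1-stop 3-stop 4-Base: 21+8+21+5+30 = 85
Base-stop 2-stop 1-stop 4-stop 3-Base: 21+8+17+5+34 = 85
Base-stop 2-stop 3-stop 1-stop 4-Base: 21+13+21+17+30 = 102
Base-stop 2-stop 4-stop 1-stop 3-Base: 21+9+17+21+34 = 102
Base-stop 3-stop 1-stop 2-stop 4-Base: 34+21+8+9+30 = 102
Base-stop 3-stop 2-stop 1-stop 4-Base: 34+13+8+17+30 = 102
The minimum is 69.
One optimal route: Base → stop 1 → stop 2 → stop 3 → stop 4 → Base (or its reverse).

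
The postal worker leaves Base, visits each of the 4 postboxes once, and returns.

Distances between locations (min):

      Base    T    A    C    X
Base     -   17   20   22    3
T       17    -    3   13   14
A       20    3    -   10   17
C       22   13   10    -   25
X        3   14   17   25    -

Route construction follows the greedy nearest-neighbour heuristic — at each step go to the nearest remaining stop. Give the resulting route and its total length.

Base → [X:3 / T:17 / A:20 / C:22] → X (3)
X → [T:14 / A:17 / C:25] → T (14)
T → [A:3 / C:13] → A (3)
A → [C:10] → C (10)
Return C→Base: 22.
Total = 3 + 14 + 3 + 10 + 22 = 52.

Nearest-neighbour total = 52 min; route Base → X → T → A → C → Base.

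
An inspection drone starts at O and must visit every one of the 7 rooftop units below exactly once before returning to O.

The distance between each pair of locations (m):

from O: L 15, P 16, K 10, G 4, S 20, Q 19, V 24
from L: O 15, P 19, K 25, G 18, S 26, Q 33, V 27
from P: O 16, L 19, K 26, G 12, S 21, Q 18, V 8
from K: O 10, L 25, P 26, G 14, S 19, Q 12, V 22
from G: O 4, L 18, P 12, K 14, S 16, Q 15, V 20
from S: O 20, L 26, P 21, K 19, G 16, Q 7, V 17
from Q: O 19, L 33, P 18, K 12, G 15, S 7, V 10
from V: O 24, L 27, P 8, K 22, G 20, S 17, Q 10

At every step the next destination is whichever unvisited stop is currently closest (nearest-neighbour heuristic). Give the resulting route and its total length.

Total distance 100 m via the nearest-neighbour route O → G → P → V → Q → S → K → L → O.

O → [G:4 / K:10 / L:15 / P:16 / Q:19 / S:20 / V:24] → G (4)
G → [P:12 / K:14 / Q:15 / S:16 / L:18 / V:20] → P (12)
P → [V:8 / Q:18 / L:19 / S:21 / K:26] → V (8)
V → [Q:10 / S:17 / K:22 / L:27] → Q (10)
Q → [S:7 / K:12 / L:33] → S (7)
S → [K:19 / L:26] → K (19)
K → [L:25] → L (25)
Return L→O: 15.
Total = 4 + 12 + 8 + 10 + 7 + 19 + 25 + 15 = 100.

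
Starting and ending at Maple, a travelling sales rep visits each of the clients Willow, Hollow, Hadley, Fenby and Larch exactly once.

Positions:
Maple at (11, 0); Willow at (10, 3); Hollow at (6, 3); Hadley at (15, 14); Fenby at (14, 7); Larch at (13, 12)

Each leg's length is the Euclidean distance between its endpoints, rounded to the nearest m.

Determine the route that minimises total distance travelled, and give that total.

36 m — the shortest possible round trip.

Maple→Willow→Hollow→Hadley→Fenby→Larch→Maple: 3+4+14+7+5+12 = 45
Maple→Willow→Hollow→Hadley→Larch→Fenby→Maple: 3+4+14+3+5+8 = 37
Maple→Willow→Hollow→Fenby→Hadley→Larch→Maple: 3+4+9+7+3+12 = 38
Maple→Willow→Hollow→Fenby→Larch→Hadley→Maple: 3+4+9+5+3+15 = 39
Maple→Willow→Hollow→Larch→Hadley→Fenby→Maple: 3+4+11+3+7+8 = 36
Maple→Willow→Hollow→Larch→Fenby→Hadley→Maple: 3+4+11+5+7+15 = 45
Maple→Willow→Hadley→Hollow→Fenby→Larch→Maple: 3+12+14+9+5+12 = 55
Maple→Willow→Hadley→Hollow→Larch→Fenby→Maple: 3+12+14+11+5+8 = 53
Maple→Willow→Hadley→Fenby→Hollow→Larch→Maple: 3+12+7+9+11+12 = 54
Maple→Willow→Hadley→Fenby→Larch→Hollow→Maple: 3+12+7+5+11+6 = 44
Maple→Willow→Hadley→Larch→Hollow→Fenby→Maple: 3+12+3+11+9+8 = 46
Maple→Willow→Hadley→Larch→Fenby→Hollow→Maple: 3+12+3+5+9+6 = 38
Maple→Willow→Fenby→Hollow→Hadley→Larch→Maple: 3+6+9+14+3+12 = 47
Maple→Willow→Fenby→Hollow→Larch→Hadley→Maple: 3+6+9+11+3+15 = 47
… (46 more)
The minimum is 36.
One optimal route: Maple → Willow → Hollow → Larch → Hadley → Fenby → Maple (or its reverse).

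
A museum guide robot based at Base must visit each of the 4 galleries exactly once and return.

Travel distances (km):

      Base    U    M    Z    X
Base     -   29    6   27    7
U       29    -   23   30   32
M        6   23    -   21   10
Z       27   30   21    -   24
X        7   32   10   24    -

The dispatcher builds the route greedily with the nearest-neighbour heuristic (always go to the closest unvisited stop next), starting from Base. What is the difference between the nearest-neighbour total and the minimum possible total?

Excess over optimum: 9 km.

Base: M=6, X=7, Z=27, U=29 ⇒ M
M: X=10, Z=21, U=23 ⇒ X
X: Z=24, U=32 ⇒ Z
Z: U=30 ⇒ U
NN route Base → M → X → Z → U → Base costs 99.
Optimal: Base → M → U → Z → X → Base costs 90 (by enumerating all 12 distinct tours).
Excess = 99 − 90 = 9.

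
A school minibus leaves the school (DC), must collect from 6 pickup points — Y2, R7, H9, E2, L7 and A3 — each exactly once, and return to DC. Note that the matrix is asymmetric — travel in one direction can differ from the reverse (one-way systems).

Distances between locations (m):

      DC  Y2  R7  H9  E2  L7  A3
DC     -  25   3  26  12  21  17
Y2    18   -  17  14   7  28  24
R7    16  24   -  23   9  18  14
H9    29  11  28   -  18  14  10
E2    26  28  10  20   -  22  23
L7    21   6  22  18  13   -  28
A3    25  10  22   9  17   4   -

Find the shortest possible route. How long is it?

70 m — the shortest possible round trip.

DC - Y2 - R7 - H9 - E2 - L7 - A3 - DC: 25+17+23+18+22+28+25 = 158
DC - Y2 - R7 - H9 - E2 - A3 - L7 - DC: 25+17+23+18+23+4+21 = 131
DC - Y2 - R7 - H9 - L7 - E2 - A3 - DC: 25+17+23+14+13+23+25 = 140
DC - Y2 - R7 - H9 - L7 - A3 - E2 - DC: 25+17+23+14+28+17+26 = 150
DC - Y2 - R7 - H9 - A3 - E2 - L7 - DC: 25+17+23+10+17+22+21 = 135
DC - Y2 - R7 - H9 - A3 - L7 - E2 - DC: 25+17+23+10+4+13+26 = 118
DC - Y2 - R7 - E2 - H9 - L7 - A3 - DC: 25+17+9+20+14+28+25 = 138
DC - Y2 - R7 - E2 - H9 - A3 - L7 - DC: 25+17+9+20+10+4+21 = 106
… (712 more)
DC - R7 - E2 - H9 - A3 - L7 - Y2 - DC: 3+9+20+10+4+6+18 = 70  ← best
The minimum is 70.
One optimal route: DC → R7 → E2 → H9 → A3 → L7 → Y2 → DC.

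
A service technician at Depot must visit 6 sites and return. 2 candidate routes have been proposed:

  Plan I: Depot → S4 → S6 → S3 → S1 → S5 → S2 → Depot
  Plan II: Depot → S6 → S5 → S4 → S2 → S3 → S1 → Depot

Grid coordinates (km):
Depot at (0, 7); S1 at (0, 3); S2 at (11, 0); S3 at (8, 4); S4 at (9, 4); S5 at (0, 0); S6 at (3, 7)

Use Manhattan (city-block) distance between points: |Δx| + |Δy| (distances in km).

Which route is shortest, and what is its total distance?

Plan I: 12 + 9 + 8 + 9 + 3 + 11 + 18 = 70
Plan II: 3 + 10 + 13 + 6 + 7 + 9 + 4 = 52

Shortest is Plan II, total 52 km.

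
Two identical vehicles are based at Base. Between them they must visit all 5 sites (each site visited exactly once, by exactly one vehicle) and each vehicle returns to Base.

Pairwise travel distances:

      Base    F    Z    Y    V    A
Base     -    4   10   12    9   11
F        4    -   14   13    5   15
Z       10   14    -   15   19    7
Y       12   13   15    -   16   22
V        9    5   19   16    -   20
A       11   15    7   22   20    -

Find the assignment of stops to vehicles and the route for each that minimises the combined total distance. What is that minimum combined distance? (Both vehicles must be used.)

63 — the smallest possible combined total.

Try each way of splitting the stops between the two vehicles (each non-empty) and, for each split, find the best tour for each vehicle:
  {F} + {Z, Y, V, A}: 8 + 58 = 66
  {Z} + {F, Y, V, A}: 20 + 58 = 78
  {F, Z} + {Y, V, A}: 28 + 58 = 86
  {Y} + {F, Z, V, A}: 24 + 46 = 70
  {F, Y} + {Z, V, A}: 29 + 46 = 75
  {Z, Y} + {F, V, A}: 37 + 40 = 77
  … (15 splits in total)
  {F, V} + {Z, Y, A}: 18 + 45 = 63  ← best
Best: vehicle 1 Base → F → V → Base = 18; vehicle 2 Base → Y → Z → A → Base = 45; combined 63.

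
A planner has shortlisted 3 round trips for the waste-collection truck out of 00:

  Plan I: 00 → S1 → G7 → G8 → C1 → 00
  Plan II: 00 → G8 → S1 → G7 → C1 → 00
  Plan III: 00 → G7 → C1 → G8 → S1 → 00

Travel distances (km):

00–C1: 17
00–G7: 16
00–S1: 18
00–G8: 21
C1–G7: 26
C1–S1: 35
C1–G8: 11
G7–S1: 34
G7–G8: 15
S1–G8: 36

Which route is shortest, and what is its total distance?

Plan I: 18 + 34 + 15 + 11 + 17 = 95
Plan II: 21 + 36 + 34 + 26 + 17 = 134
Plan III: 16 + 26 + 11 + 36 + 18 = 107

Shortest is Plan I, total 95 km.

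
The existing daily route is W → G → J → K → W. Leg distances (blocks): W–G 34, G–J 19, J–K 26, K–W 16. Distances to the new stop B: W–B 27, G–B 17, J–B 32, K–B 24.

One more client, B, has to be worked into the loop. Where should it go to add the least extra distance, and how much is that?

Insertion cost between consecutive stops i–j is d(i,B) + d(B,j) − d(i,j):
  between W and G: 27 + 17 − 34 = 10
  between G and J: 17 + 32 − 19 = 30
  between J and K: 32 + 24 − 26 = 30
  between K and W: 24 + 27 − 16 = 35
Cheapest insertion is between W and G, adding 10.
New total = 95 + 10 = 105.

+10 blocks — insert B between W and G.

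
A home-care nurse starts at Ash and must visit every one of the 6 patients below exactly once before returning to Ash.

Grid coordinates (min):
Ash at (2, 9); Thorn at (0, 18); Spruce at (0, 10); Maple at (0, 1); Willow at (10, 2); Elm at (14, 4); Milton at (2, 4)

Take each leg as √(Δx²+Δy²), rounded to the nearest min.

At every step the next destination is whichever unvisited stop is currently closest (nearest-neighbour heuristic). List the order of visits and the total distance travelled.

Total distance 55 min via the nearest-neighbour route Ash → Spruce → Milton → Maple → Willow → Elm → Thorn → Ash.

Ash → [Spruce:2 / Milton:5 / Maple:8 / Thorn:9 / Willow:11 / Elm:13] → Spruce (2)
Spruce → [Milton:6 / Thorn:8 / Maple:9 / Willow:13 / Elm:15] → Milton (6)
Milton → [Maple:4 / Willow:8 / Elm:12 / Thorn:14] → Maple (4)
Maple → [Willow:10 / Elm:14 / Thorn:17] → Willow (10)
Willow → [Elm:4 / Thorn:19] → Elm (4)
Elm → [Thorn:20] → Thorn (20)
Return Thorn→Ash: 9.
Total = 2 + 6 + 4 + 10 + 4 + 20 + 9 = 55.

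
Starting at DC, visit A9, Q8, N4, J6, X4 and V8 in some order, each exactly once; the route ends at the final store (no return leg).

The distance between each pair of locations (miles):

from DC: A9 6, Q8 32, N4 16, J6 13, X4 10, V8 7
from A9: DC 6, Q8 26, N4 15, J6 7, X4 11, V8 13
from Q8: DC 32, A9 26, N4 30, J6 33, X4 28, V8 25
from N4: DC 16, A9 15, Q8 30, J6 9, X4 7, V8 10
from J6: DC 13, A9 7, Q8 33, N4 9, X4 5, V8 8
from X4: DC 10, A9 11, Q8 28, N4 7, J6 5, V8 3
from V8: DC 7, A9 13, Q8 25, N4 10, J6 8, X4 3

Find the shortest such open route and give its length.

There are 6! = 720 possible orderings.
DC→A9→Q8→N4→J6→X4→V8: 6+26+30+9+5+3 = 79
DC→A9→Q8→N4→J6→V8→X4: 6+26+30+9+8+3 = 82
DC→A9→Q8→N4→X4→J6→V8: 6+26+30+7+5+8 = 82
DC→A9→Q8→N4→X4→V8→J6: 6+26+30+7+3+8 = 80
DC→A9→Q8→N4→V8→J6→X4: 6+26+30+10+8+5 = 85
DC→A9→Q8→N4→V8→X4→J6: 6+26+30+10+3+5 = 80
DC→A9→Q8→J6→N4→X4→V8: 6+26+33+9+7+3 = 84
DC→A9→Q8→J6→N4→V8→X4: 6+26+33+9+10+3 = 87
… (712 more)
DC→A9→J6→N4→X4→V8→Q8: 6+7+9+7+3+25 = 57  ← best
The minimum is 57.
One shortest path: DC → A9 → J6 → N4 → X4 → V8 → Q8.

Shortest open route: 57 miles.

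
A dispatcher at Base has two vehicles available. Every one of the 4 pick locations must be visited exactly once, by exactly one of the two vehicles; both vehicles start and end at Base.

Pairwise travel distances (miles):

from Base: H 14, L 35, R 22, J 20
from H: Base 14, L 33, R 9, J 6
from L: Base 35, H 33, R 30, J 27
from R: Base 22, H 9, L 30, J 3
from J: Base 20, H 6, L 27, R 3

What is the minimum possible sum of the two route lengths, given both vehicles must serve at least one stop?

Minimum combined distance: 115 miles.

There are 2^3 − 1 = 7 ways to divide the 4 stops into two non-empty groups. For each, the best each vehicle can do is its own shortest tour through its group:
  {H} + {L, R, J}: 28 + 87 = 115
  {L} + {H, R, J}: 70 + 45 = 115
  {H, L} + {R, J}: 82 + 45 = 127
  {R} + {H, L, J}: 44 + 82 = 126
  {H, R} + {L, J}: 45 + 82 = 127
  {L, R} + {H, J}: 87 + 40 = 127
  … (7 splits in total)
Best: vehicle 1 Base → H → Base = 28; vehicle 2 Base → L → J → R → Base = 87; combined 115.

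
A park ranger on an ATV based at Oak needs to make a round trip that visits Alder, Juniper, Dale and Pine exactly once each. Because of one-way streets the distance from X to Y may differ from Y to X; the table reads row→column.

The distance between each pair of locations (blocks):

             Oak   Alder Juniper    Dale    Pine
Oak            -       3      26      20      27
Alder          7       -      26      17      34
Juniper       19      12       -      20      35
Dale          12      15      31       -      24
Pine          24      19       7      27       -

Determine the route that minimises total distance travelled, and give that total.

Shortest round trip = 70 blocks.

Oak → Alder → Juniper → Dale → Pine → Oak: 3+26+20+24+24 = 97
Oak → Alder → Juniper → Pine → Dale → Oak: 3+26+35+27+12 = 103
Oak → Alder → Dale → Juniper → Pine → Oak: 3+17+31+35+24 = 110
Oak → Alder → Dale → Pine → Juniper → Oak: 3+17+24+7+19 = 70
Oak → Alder → Pine → Juniper → Dale → Oak: 3+34+7+20+12 = 76
Oak → Alder → Pine → Dale → Juniper → Oak: 3+34+27+31+19 = 114
Oak → Juniper → Alder → Dale → Pine → Oak: 26+12+17+24+24 = 103
Oak → Juniper → Alder → Pine → Dale → Oak: 26+12+34+27+12 = 111
Oak → Juniper → Dale → Alder → Pine → Oak: 26+20+15+34+24 = 119
Oak → Juniper → Dale → Pine → Alder → Oak: 26+20+24+19+7 = 96
Oak → Juniper → Pine → Alder → Dale → Oak: 26+35+19+17+12 = 109
Oak → Juniper → Pine → Dale → Alder → Oak: 26+35+27+15+7 = 110
Oak → Dale → Alder → Juniper → Pine → Oak: 20+15+26+35+24 = 120
Oak → Dale → Alder → Pine → Juniper → Oak: 20+15+34+7+19 = 95
… (10 more)
The minimum is 70.
One optimal route: Oak → Alder → Dale → Pine → Juniper → Oak.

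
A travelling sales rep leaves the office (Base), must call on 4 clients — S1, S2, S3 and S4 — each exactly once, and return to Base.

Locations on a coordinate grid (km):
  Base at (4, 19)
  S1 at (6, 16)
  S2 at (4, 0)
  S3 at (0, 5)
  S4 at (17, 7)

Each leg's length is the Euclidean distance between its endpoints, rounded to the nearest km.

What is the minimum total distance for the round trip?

Minimum total distance: 54 km.

With 4 stops there are 4!/2 = 12 distinct round trips (a route and its reverse cost the same).
Base-S1-S2-S3-S4-Base: 4+16+6+17+18 = 61
Base-S1-S2-S4-S3-Base: 4+16+15+17+15 = 67
Base-S1-S3-S2-S4-Base: 4+13+6+15+18 = 56
Base-S1-S3-S4-S2-Base: 4+13+17+15+19 = 68
Base-S1-S4-S2-S3-Base: 4+14+15+6+15 = 54
Base-S1-S4-S3-S2-Base: 4+14+17+6+19 = 60
Base-S2-S1-S3-S4-Base: 19+16+13+17+18 = 83
Base-S2-S1-S4-S3-Base: 19+16+14+17+15 = 81
Base-S2-S3-S1-S4-Base: 19+6+13+14+18 = 70
Base-S2-S4-S1-S3-Base: 19+15+14+13+15 = 76
Base-S3-S1-S2-S4-Base: 15+13+16+15+18 = 77
Base-S3-S2-S1-S4-Base: 15+6+16+14+18 = 69
The minimum is 54.
One optimal route: Base → S1 → S4 → S2 → S3 → Base (or its reverse).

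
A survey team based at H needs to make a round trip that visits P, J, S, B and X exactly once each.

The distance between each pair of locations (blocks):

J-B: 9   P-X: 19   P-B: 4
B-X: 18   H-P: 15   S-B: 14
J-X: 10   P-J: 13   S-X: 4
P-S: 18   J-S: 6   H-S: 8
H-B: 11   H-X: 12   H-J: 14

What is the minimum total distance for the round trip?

With 5 stops there are 5!/2 = 60 distinct round trips (a route and its reverse cost the same).
H - P - J - S - B - X - H: 15+13+6+14+18+12 = 78
H - P - J - S - X - B - H: 15+13+6+4+18+11 = 67
H - P - J - B - S - X - H: 15+13+9+14+4+12 = 67
H - P - J - B - X - S - H: 15+13+9+18+4+8 = 67
H - P - J - X - S - B - H: 15+13+10+4+14+11 = 67
H - P - J - X - B - S - H: 15+13+10+18+14+8 = 78
H - P - S - J - B - X - H: 15+18+6+9+18+12 = 78
H - P - S - J - X - B - H: 15+18+6+10+18+11 = 78
H - P - S - B - J - X - H: 15+18+14+9+10+12 = 78
H - P - S - B - X - J - H: 15+18+14+18+10+14 = 89
H - P - S - X - J - B - H: 15+18+4+10+9+11 = 67
H - P - S - X - B - J - H: 15+18+4+18+9+14 = 78
H - P - B - J - S - X - H: 15+4+9+6+4+12 = 50
H - P - B - J - X - S - H: 15+4+9+10+4+8 = 50
… (46 more)
The minimum is 50.
One optimal route: H → P → B → J → S → X → H (or its reverse).

Minimum total distance: 50 blocks.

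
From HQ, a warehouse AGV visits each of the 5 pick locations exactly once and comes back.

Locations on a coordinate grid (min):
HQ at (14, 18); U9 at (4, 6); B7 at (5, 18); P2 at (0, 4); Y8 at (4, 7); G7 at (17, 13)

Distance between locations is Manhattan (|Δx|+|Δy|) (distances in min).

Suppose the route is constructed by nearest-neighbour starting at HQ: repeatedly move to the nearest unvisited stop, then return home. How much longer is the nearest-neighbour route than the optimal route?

HQ: G7=8, B7=9, Y8=21, U9=22, P2=28 ⇒ G7
G7: B7=17, Y8=19, U9=20, P2=26 ⇒ B7
B7: Y8=12, U9=13, P2=19 ⇒ Y8
Y8: U9=1, P2=7 ⇒ U9
U9: P2=6 ⇒ P2
NN route HQ → G7 → B7 → Y8 → U9 → P2 → HQ costs 72.
Optimal: HQ → B7 → U9 → P2 → Y8 → G7 → HQ costs 62 (by enumerating all 60 distinct tours).
Excess = 72 − 62 = 10.

The nearest-neighbour route is 10 min longer than optimal.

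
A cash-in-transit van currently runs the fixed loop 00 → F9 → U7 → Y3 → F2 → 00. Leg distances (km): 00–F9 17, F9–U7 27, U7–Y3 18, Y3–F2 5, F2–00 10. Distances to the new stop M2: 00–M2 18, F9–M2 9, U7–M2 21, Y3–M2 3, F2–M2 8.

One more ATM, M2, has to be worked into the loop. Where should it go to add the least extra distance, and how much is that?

Adding 3 km by placing M2 on the F9–U7 leg.

Insertion cost between consecutive stops i–j is d(i,M2) + d(M2,j) − d(i,j):
  between 00 and F9: 18 + 9 − 17 = 10
  between F9 and U7: 9 + 21 − 27 = 3
  between U7 and Y3: 21 + 3 − 18 = 6
  between Y3 and F2: 3 + 8 − 5 = 6
  between F2 and 00: 8 + 18 − 10 = 16
Cheapest insertion is between F9 and U7, adding 3.
New total = 77 + 3 = 80.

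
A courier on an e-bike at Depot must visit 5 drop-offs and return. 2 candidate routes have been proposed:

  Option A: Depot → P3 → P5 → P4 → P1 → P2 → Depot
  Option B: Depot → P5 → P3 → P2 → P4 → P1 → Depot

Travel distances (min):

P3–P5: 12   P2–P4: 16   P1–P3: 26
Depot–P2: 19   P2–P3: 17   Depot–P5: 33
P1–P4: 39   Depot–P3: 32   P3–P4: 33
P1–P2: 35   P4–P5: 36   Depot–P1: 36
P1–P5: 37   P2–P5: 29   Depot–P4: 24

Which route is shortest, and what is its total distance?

Option A: 32 + 12 + 36 + 39 + 35 + 19 = 173
Option B: 33 + 12 + 17 + 16 + 39 + 36 = 153

Shortest is Option B, total 153 min.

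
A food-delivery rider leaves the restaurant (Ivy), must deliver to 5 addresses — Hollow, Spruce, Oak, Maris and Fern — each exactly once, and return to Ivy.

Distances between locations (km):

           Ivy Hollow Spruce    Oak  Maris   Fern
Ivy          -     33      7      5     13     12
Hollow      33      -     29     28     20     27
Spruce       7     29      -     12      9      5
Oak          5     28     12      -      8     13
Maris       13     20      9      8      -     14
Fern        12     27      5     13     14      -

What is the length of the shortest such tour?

Minimum total distance: 72 km.

With 5 stops there are 5!/2 = 60 distinct round trips (a route and its reverse cost the same).
Ivy - Hollow - Spruce - Oak - Maris - Fern - Ivy: 33+29+12+8+14+12 = 108
Ivy - Hollow - Spruce - Oak - Fern - Maris - Ivy: 33+29+12+13+14+13 = 114
Ivy - Hollow - Spruce - Maris - Oak - Fern - Ivy: 33+29+9+8+13+12 = 104
Ivy - Hollow - Spruce - Maris - Fern - Oak - Ivy: 33+29+9+14+13+5 = 103
Ivy - Hollow - Spruce - Fern - Oak - Maris - Ivy: 33+29+5+13+8+13 = 101
Ivy - Hollow - Spruce - Fern - Maris - Oak - Ivy: 33+29+5+14+8+5 = 94
Ivy - Hollow - Oak - Spruce - Maris - Fern - Ivy: 33+28+12+9+14+12 = 108
Ivy - Hollow - Oak - Spruce - Fern - Maris - Ivy: 33+28+12+5+14+13 = 105
Ivy - Hollow - Oak - Maris - Spruce - Fern - Ivy: 33+28+8+9+5+12 = 95
Ivy - Hollow - Oak - Maris - Fern - Spruce - Ivy: 33+28+8+14+5+7 = 95
Ivy - Hollow - Oak - Fern - Spruce - Maris - Ivy: 33+28+13+5+9+13 = 101
Ivy - Hollow - Oak - Fern - Maris - Spruce - Ivy: 33+28+13+14+9+7 = 104
Ivy - Hollow - Maris - Spruce - Oak - Fern - Ivy: 33+20+9+12+13+12 = 99
Ivy - Hollow - Maris - Spruce - Fern - Oak - Ivy: 33+20+9+5+13+5 = 85
… (46 more)
Ivy - Spruce - Fern - Hollow - Maris - Oak - Ivy: 7+5+27+20+8+5 = 72  ← best
The minimum is 72.
One optimal route: Ivy → Spruce → Fern → Hollow → Maris → Oak → Ivy (or its reverse).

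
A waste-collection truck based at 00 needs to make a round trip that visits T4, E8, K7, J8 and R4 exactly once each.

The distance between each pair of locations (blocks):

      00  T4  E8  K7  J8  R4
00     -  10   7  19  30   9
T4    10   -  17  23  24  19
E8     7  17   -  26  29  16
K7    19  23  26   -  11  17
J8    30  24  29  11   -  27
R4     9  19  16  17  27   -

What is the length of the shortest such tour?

00 - T4 - E8 - K7 - J8 - R4 - 00: 10+17+26+11+27+9 = 100
00 - T4 - E8 - K7 - R4 - J8 - 00: 10+17+26+17+27+30 = 127
00 - T4 - E8 - J8 - K7 - R4 - 00: 10+17+29+11+17+9 = 93
00 - T4 - E8 - J8 - R4 - K7 - 00: 10+17+29+27+17+19 = 119
00 - T4 - E8 - R4 - K7 - J8 - 00: 10+17+16+17+11+30 = 101
00 - T4 - E8 - R4 - J8 - K7 - 00: 10+17+16+27+11+19 = 100
00 - T4 - K7 - E8 - J8 - R4 - 00: 10+23+26+29+27+9 = 124
00 - T4 - K7 - E8 - R4 - J8 - 00: 10+23+26+16+27+30 = 132
00 - T4 - K7 - J8 - E8 - R4 - 00: 10+23+11+29+16+9 = 98
00 - T4 - K7 - J8 - R4 - E8 - 00: 10+23+11+27+16+7 = 94
00 - T4 - K7 - R4 - E8 - J8 - 00: 10+23+17+16+29+30 = 125
00 - T4 - K7 - R4 - J8 - E8 - 00: 10+23+17+27+29+7 = 113
00 - T4 - J8 - E8 - K7 - R4 - 00: 10+24+29+26+17+9 = 115
00 - T4 - J8 - E8 - R4 - K7 - 00: 10+24+29+16+17+19 = 115
… (46 more)
00 - T4 - J8 - K7 - R4 - E8 - 00: 10+24+11+17+16+7 = 85  ← best
The minimum is 85.
One optimal route: 00 → T4 → J8 → K7 → R4 → E8 → 00 (or its reverse).

Shortest round trip = 85 blocks.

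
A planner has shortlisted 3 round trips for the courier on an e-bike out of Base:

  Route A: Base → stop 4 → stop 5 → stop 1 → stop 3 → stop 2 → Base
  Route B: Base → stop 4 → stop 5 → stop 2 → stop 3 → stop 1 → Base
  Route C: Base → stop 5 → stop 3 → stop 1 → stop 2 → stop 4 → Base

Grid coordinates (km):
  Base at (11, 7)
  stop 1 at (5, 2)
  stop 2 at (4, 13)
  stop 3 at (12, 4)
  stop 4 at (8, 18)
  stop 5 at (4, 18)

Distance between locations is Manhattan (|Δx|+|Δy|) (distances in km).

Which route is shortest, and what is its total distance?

Route A: 14 + 4 + 17 + 9 + 17 + 13 = 74
Route B: 14 + 4 + 5 + 17 + 9 + 11 = 60
Route C: 18 + 22 + 9 + 12 + 9 + 14 = 84

60 km — Route B is the shortest.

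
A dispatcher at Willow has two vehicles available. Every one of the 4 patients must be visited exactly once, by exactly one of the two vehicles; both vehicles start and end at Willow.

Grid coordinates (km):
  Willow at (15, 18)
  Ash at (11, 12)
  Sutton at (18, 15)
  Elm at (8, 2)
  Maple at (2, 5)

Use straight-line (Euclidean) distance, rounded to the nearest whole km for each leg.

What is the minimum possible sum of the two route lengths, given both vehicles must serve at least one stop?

50 km — the smallest possible combined total.

Check every non-empty split of the stops between the two vehicles; for each half take its own optimal tour:
  {Ash} + {Sutton, Elm, Maple}: 14 + 45 = 59
  {Sutton} + {Ash, Elm, Maple}: 8 + 42 = 50
  {Ash, Sutton} + {Elm, Maple}: 19 + 42 = 61
  {Elm} + {Ash, Sutton, Maple}: 34 + 41 = 75
  {Ash, Elm} + {Sutton, Maple}: 34 + 41 = 75
  {Sutton, Elm} + {Ash, Maple}: 37 + 36 = 73
  … (7 splits in total)
Best: vehicle 1 Willow → Sutton → Willow = 8; vehicle 2 Willow → Ash → Elm → Maple → Willow = 42; combined 50.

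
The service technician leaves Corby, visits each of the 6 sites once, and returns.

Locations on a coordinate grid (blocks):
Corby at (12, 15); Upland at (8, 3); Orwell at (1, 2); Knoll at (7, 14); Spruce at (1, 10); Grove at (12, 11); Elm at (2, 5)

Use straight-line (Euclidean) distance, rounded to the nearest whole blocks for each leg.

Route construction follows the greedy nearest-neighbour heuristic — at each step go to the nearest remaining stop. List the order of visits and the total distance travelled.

45 blocks along Corby → Grove → Knoll → Spruce → Elm → Orwell → Upland → Corby.

Corby → [Grove:4 / Knoll:5 / Spruce:12 / Upland:13 / Elm:14 / Orwell:17] → Grove (4)
Grove → [Knoll:6 / Upland:9 / Spruce:11 / Elm:12 / Orwell:14] → Knoll (6)
Knoll → [Spruce:7 / Elm:10 / Upland:11 / Orwell:13] → Spruce (7)
Spruce → [Elm:5 / Orwell:8 / Upland:10] → Elm (5)
Elm → [Orwell:3 / Upland:6] → Orwell (3)
Orwell → [Upland:7] → Upland (7)
Return Upland→Corby: 13.
Total = 4 + 6 + 7 + 5 + 3 + 7 + 13 = 45.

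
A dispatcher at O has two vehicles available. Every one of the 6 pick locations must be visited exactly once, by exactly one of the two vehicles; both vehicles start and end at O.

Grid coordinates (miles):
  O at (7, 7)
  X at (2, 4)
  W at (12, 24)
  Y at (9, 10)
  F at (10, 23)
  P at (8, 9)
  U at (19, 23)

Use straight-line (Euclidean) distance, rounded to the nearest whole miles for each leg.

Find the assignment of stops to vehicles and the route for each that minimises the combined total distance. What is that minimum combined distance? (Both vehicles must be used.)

56 miles — the smallest possible combined total.

There are 2^5 − 1 = 31 ways to divide the 6 stops into two non-empty groups. For each, the best each vehicle can do is its own shortest tour through its group:
  {X} + {W, Y, F, P, U}: 12 + 44 = 56
  {W} + {X, Y, F, P, U}: 36 + 55 = 91
  {X, W} + {Y, F, P, U}: 46 + 44 = 90
  {Y} + {X, W, F, P, U}: 8 + 56 = 64
  {X, Y} + {W, F, P, U}: 19 + 45 = 64
  {W, Y} + {X, F, P, U}: 36 + 56 = 92
  … (31 splits in total)
Best: vehicle 1 O → X → O = 12; vehicle 2 O → F → W → U → Y → P → O = 44; combined 56.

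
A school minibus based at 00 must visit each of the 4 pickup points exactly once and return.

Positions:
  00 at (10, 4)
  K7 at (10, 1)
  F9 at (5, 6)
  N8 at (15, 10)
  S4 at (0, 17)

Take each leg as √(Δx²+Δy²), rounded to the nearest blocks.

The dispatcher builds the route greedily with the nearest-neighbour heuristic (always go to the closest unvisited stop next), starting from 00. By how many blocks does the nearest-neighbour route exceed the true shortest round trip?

7 blocks longer than the optimal tour.

00: K7=3, F9=5, N8=8, S4=16 ⇒ K7
K7: F9=7, N8=10, S4=19 ⇒ F9
F9: N8=11, S4=12 ⇒ N8
N8: S4=17 ⇒ S4
NN route 00 → K7 → F9 → N8 → S4 → 00 costs 54.
Optimal: 00 → K7 → F9 → S4 → N8 → 00 costs 47 (by enumerating all 12 distinct tours).
Excess = 54 − 47 = 7.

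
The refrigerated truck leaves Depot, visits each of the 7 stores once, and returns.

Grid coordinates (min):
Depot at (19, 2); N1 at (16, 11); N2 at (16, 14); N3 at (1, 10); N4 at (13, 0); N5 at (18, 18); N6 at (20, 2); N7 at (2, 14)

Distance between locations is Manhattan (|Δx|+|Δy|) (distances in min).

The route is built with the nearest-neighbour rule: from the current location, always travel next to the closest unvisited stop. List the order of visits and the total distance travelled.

At Depot the remaining stops are N6 1, N4 8, N1 12, N2 15, N5 17, N3 26, N7 29; go to N6.
At N6 the remaining stops are N4 9, N1 13, N2 16, N5 18, N3 27, N7 30; go to N4.
At N4 the remaining stops are N1 14, N2 17, N3 22, N5 23, N7 25; go to N1.
At N1 the remaining stops are N2 3, N5 9, N3 16, N7 17; go to N2.
At N2 the remaining stops are N5 6, N7 14, N3 19; go to N5.
At N5 the remaining stops are N7 20, N3 25; go to N7.
At N7 the remaining stops are N3 5; go to N3.
Return N3→Depot: 26.
Total = 1 + 9 + 14 + 3 + 6 + 20 + 5 + 26 = 84.

Nearest-neighbour total = 84 min; route Depot → N6 → N4 → N1 → N2 → N5 → N7 → N3 → Depot.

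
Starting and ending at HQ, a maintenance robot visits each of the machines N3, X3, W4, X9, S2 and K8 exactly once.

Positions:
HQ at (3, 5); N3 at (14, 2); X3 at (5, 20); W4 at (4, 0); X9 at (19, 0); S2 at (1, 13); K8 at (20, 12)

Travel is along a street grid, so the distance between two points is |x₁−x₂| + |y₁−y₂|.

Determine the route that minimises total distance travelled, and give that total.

Minimum total distance: 82.

With 6 stops there are 6!/2 = 360 distinct round trips (a route and its reverse cost the same).
HQ→N3→X3→W4→X9→S2→K8→HQ: 14+27+21+15+31+20+24 = 152
HQ→N3→X3→W4→X9→K8→S2→HQ: 14+27+21+15+13+20+10 = 120
HQ→N3→X3→W4→S2→X9→K8→HQ: 14+27+21+16+31+13+24 = 146
HQ→N3→X3→W4→S2→K8→X9→HQ: 14+27+21+16+20+13+21 = 132
HQ→N3→X3→W4→K8→X9→S2→HQ: 14+27+21+28+13+31+10 = 144
HQ→N3→X3→W4→K8→S2→X9→HQ: 14+27+21+28+20+31+21 = 162
HQ→N3→X3→X9→W4→S2→K8→HQ: 14+27+34+15+16+20+24 = 150
HQ→N3→X3→X9→W4→K8→S2→HQ: 14+27+34+15+28+20+10 = 148
… (352 more)
HQ→W4→N3→X9→K8→X3→S2→HQ: 6+12+7+13+23+11+10 = 82  ← best
The minimum is 82.
One optimal route: HQ → W4 → N3 → X9 → K8 → X3 → S2 → HQ (or its reverse).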